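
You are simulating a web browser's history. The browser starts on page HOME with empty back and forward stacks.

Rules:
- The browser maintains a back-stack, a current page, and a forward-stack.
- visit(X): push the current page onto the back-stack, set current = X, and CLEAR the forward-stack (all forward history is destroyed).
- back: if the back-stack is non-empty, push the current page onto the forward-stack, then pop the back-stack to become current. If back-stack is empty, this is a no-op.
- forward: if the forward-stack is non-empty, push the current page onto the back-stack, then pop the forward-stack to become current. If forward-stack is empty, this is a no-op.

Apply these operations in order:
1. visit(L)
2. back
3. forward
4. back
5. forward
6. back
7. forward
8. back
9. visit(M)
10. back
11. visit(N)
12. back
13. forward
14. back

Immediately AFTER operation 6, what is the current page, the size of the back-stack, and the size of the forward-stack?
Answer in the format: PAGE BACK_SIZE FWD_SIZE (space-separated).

After 1 (visit(L)): cur=L back=1 fwd=0
After 2 (back): cur=HOME back=0 fwd=1
After 3 (forward): cur=L back=1 fwd=0
After 4 (back): cur=HOME back=0 fwd=1
After 5 (forward): cur=L back=1 fwd=0
After 6 (back): cur=HOME back=0 fwd=1

HOME 0 1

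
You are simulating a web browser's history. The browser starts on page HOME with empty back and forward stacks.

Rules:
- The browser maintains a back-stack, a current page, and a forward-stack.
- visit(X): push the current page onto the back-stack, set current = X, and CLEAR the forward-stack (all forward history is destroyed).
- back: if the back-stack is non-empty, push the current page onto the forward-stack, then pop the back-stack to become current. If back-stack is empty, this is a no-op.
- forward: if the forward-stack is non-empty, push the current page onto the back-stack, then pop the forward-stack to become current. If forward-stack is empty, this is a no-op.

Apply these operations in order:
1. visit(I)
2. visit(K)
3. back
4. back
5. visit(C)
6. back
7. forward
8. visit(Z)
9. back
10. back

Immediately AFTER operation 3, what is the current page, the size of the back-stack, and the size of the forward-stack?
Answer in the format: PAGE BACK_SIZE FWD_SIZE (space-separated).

After 1 (visit(I)): cur=I back=1 fwd=0
After 2 (visit(K)): cur=K back=2 fwd=0
After 3 (back): cur=I back=1 fwd=1

I 1 1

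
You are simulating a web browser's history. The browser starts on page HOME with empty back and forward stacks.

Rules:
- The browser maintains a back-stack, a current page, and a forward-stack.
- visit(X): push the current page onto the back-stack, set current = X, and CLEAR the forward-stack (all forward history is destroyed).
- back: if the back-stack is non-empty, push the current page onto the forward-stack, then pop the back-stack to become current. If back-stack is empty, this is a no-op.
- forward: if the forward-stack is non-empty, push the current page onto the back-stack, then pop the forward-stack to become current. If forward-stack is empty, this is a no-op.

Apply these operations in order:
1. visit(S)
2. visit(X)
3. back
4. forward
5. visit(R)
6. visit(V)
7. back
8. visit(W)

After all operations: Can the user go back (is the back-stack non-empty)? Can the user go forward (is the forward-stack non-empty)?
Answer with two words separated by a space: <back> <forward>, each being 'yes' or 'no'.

After 1 (visit(S)): cur=S back=1 fwd=0
After 2 (visit(X)): cur=X back=2 fwd=0
After 3 (back): cur=S back=1 fwd=1
After 4 (forward): cur=X back=2 fwd=0
After 5 (visit(R)): cur=R back=3 fwd=0
After 6 (visit(V)): cur=V back=4 fwd=0
After 7 (back): cur=R back=3 fwd=1
After 8 (visit(W)): cur=W back=4 fwd=0

Answer: yes no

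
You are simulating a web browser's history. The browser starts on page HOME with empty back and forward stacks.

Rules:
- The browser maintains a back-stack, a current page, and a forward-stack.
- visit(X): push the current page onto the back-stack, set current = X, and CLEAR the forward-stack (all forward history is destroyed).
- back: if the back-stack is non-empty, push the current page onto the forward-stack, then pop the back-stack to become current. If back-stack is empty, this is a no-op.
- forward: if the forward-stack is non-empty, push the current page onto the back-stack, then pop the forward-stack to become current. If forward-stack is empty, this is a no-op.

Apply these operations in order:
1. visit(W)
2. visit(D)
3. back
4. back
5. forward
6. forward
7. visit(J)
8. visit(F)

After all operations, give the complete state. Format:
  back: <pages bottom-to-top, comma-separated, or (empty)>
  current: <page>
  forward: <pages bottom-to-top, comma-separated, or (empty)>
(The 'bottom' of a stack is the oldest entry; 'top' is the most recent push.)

After 1 (visit(W)): cur=W back=1 fwd=0
After 2 (visit(D)): cur=D back=2 fwd=0
After 3 (back): cur=W back=1 fwd=1
After 4 (back): cur=HOME back=0 fwd=2
After 5 (forward): cur=W back=1 fwd=1
After 6 (forward): cur=D back=2 fwd=0
After 7 (visit(J)): cur=J back=3 fwd=0
After 8 (visit(F)): cur=F back=4 fwd=0

Answer: back: HOME,W,D,J
current: F
forward: (empty)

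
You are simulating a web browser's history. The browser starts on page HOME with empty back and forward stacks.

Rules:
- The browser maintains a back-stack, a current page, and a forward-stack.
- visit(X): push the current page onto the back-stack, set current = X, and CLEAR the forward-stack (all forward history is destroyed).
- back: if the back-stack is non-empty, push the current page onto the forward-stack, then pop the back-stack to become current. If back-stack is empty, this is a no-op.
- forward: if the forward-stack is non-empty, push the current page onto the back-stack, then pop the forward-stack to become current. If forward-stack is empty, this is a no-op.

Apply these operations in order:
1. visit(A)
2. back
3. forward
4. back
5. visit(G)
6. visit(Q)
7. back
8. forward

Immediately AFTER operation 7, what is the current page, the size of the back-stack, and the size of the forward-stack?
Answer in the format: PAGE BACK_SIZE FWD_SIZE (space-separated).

After 1 (visit(A)): cur=A back=1 fwd=0
After 2 (back): cur=HOME back=0 fwd=1
After 3 (forward): cur=A back=1 fwd=0
After 4 (back): cur=HOME back=0 fwd=1
After 5 (visit(G)): cur=G back=1 fwd=0
After 6 (visit(Q)): cur=Q back=2 fwd=0
After 7 (back): cur=G back=1 fwd=1

G 1 1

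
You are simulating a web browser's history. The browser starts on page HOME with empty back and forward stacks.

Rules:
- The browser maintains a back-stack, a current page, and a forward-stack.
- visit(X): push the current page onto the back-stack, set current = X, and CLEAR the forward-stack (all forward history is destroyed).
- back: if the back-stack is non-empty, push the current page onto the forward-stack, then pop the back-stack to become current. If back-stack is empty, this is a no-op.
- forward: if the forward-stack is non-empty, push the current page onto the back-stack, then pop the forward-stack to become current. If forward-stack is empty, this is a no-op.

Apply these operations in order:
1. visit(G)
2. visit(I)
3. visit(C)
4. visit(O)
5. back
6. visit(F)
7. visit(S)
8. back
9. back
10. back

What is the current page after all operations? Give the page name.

After 1 (visit(G)): cur=G back=1 fwd=0
After 2 (visit(I)): cur=I back=2 fwd=0
After 3 (visit(C)): cur=C back=3 fwd=0
After 4 (visit(O)): cur=O back=4 fwd=0
After 5 (back): cur=C back=3 fwd=1
After 6 (visit(F)): cur=F back=4 fwd=0
After 7 (visit(S)): cur=S back=5 fwd=0
After 8 (back): cur=F back=4 fwd=1
After 9 (back): cur=C back=3 fwd=2
After 10 (back): cur=I back=2 fwd=3

Answer: I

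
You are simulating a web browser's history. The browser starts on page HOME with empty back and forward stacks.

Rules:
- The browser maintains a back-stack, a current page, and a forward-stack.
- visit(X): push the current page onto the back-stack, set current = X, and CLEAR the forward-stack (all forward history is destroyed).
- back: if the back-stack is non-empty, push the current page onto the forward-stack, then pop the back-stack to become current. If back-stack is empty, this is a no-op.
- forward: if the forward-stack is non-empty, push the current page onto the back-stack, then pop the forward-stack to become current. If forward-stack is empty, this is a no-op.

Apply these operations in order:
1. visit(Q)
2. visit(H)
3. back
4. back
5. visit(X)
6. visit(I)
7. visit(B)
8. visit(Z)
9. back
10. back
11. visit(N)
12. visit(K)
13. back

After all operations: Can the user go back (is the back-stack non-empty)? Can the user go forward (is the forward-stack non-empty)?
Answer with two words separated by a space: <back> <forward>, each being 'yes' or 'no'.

After 1 (visit(Q)): cur=Q back=1 fwd=0
After 2 (visit(H)): cur=H back=2 fwd=0
After 3 (back): cur=Q back=1 fwd=1
After 4 (back): cur=HOME back=0 fwd=2
After 5 (visit(X)): cur=X back=1 fwd=0
After 6 (visit(I)): cur=I back=2 fwd=0
After 7 (visit(B)): cur=B back=3 fwd=0
After 8 (visit(Z)): cur=Z back=4 fwd=0
After 9 (back): cur=B back=3 fwd=1
After 10 (back): cur=I back=2 fwd=2
After 11 (visit(N)): cur=N back=3 fwd=0
After 12 (visit(K)): cur=K back=4 fwd=0
After 13 (back): cur=N back=3 fwd=1

Answer: yes yes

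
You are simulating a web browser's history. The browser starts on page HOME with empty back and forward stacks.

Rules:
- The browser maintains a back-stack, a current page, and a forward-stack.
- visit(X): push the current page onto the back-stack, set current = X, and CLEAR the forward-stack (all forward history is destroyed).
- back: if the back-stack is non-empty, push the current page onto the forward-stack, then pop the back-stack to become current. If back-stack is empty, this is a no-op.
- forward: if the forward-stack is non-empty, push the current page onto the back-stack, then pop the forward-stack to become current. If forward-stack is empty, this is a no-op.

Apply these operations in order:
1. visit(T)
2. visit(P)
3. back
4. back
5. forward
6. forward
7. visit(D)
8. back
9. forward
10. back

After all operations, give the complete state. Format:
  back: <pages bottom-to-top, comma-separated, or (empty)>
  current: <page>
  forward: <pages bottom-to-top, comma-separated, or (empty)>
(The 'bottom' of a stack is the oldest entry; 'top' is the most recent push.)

Answer: back: HOME,T
current: P
forward: D

Derivation:
After 1 (visit(T)): cur=T back=1 fwd=0
After 2 (visit(P)): cur=P back=2 fwd=0
After 3 (back): cur=T back=1 fwd=1
After 4 (back): cur=HOME back=0 fwd=2
After 5 (forward): cur=T back=1 fwd=1
After 6 (forward): cur=P back=2 fwd=0
After 7 (visit(D)): cur=D back=3 fwd=0
After 8 (back): cur=P back=2 fwd=1
After 9 (forward): cur=D back=3 fwd=0
After 10 (back): cur=P back=2 fwd=1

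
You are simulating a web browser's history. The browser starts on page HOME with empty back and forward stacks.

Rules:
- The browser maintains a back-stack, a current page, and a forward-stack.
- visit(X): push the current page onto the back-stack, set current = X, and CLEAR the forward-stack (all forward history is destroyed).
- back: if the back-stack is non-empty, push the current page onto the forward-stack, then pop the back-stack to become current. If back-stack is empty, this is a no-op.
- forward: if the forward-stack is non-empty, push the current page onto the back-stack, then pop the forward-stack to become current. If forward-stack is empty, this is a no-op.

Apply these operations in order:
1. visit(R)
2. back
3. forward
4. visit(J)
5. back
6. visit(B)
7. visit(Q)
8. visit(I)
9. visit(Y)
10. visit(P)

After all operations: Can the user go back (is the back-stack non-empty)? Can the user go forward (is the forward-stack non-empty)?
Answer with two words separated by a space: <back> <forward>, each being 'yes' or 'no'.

Answer: yes no

Derivation:
After 1 (visit(R)): cur=R back=1 fwd=0
After 2 (back): cur=HOME back=0 fwd=1
After 3 (forward): cur=R back=1 fwd=0
After 4 (visit(J)): cur=J back=2 fwd=0
After 5 (back): cur=R back=1 fwd=1
After 6 (visit(B)): cur=B back=2 fwd=0
After 7 (visit(Q)): cur=Q back=3 fwd=0
After 8 (visit(I)): cur=I back=4 fwd=0
After 9 (visit(Y)): cur=Y back=5 fwd=0
After 10 (visit(P)): cur=P back=6 fwd=0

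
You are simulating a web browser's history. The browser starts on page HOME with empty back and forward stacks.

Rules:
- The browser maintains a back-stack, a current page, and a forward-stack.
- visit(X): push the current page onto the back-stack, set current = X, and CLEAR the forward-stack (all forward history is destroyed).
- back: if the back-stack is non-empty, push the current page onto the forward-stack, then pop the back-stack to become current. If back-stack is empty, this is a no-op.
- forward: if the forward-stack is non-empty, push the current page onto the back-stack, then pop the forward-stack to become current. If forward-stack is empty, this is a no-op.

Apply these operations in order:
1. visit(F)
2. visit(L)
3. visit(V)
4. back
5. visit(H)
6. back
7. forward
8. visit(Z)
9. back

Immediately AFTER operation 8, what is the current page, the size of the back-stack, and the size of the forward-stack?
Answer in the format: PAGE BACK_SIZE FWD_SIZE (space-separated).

After 1 (visit(F)): cur=F back=1 fwd=0
After 2 (visit(L)): cur=L back=2 fwd=0
After 3 (visit(V)): cur=V back=3 fwd=0
After 4 (back): cur=L back=2 fwd=1
After 5 (visit(H)): cur=H back=3 fwd=0
After 6 (back): cur=L back=2 fwd=1
After 7 (forward): cur=H back=3 fwd=0
After 8 (visit(Z)): cur=Z back=4 fwd=0

Z 4 0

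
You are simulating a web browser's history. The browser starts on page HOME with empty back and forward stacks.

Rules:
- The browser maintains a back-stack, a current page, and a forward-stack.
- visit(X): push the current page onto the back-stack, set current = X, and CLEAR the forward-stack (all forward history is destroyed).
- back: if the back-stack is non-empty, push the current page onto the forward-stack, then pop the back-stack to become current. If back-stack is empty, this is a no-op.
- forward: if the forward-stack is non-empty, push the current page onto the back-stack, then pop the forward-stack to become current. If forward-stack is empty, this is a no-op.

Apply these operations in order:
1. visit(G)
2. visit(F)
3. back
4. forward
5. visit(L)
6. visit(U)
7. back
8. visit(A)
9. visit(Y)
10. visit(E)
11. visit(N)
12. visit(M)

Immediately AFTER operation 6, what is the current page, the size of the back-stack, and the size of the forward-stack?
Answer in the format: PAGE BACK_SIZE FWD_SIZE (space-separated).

After 1 (visit(G)): cur=G back=1 fwd=0
After 2 (visit(F)): cur=F back=2 fwd=0
After 3 (back): cur=G back=1 fwd=1
After 4 (forward): cur=F back=2 fwd=0
After 5 (visit(L)): cur=L back=3 fwd=0
After 6 (visit(U)): cur=U back=4 fwd=0

U 4 0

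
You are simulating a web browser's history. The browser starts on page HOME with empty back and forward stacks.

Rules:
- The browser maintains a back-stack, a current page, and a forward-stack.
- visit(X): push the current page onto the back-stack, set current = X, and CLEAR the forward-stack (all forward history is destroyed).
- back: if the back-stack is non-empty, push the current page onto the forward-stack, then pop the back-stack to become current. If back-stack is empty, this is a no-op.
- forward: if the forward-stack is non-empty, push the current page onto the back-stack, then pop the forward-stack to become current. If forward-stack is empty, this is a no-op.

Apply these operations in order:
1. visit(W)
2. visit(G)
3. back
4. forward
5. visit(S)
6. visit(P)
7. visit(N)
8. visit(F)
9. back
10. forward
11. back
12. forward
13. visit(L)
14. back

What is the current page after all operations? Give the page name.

Answer: F

Derivation:
After 1 (visit(W)): cur=W back=1 fwd=0
After 2 (visit(G)): cur=G back=2 fwd=0
After 3 (back): cur=W back=1 fwd=1
After 4 (forward): cur=G back=2 fwd=0
After 5 (visit(S)): cur=S back=3 fwd=0
After 6 (visit(P)): cur=P back=4 fwd=0
After 7 (visit(N)): cur=N back=5 fwd=0
After 8 (visit(F)): cur=F back=6 fwd=0
After 9 (back): cur=N back=5 fwd=1
After 10 (forward): cur=F back=6 fwd=0
After 11 (back): cur=N back=5 fwd=1
After 12 (forward): cur=F back=6 fwd=0
After 13 (visit(L)): cur=L back=7 fwd=0
After 14 (back): cur=F back=6 fwd=1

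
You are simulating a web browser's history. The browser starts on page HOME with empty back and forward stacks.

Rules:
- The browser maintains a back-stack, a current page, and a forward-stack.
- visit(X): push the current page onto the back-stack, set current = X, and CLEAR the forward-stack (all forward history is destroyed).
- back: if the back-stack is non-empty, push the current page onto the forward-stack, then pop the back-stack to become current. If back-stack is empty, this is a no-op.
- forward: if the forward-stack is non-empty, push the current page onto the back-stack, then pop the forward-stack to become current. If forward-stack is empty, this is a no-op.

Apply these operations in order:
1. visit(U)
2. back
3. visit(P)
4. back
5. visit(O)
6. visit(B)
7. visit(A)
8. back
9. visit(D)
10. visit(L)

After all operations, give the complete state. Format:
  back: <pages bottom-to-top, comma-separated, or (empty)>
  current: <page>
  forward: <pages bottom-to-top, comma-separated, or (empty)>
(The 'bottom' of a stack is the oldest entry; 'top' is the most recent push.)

Answer: back: HOME,O,B,D
current: L
forward: (empty)

Derivation:
After 1 (visit(U)): cur=U back=1 fwd=0
After 2 (back): cur=HOME back=0 fwd=1
After 3 (visit(P)): cur=P back=1 fwd=0
After 4 (back): cur=HOME back=0 fwd=1
After 5 (visit(O)): cur=O back=1 fwd=0
After 6 (visit(B)): cur=B back=2 fwd=0
After 7 (visit(A)): cur=A back=3 fwd=0
After 8 (back): cur=B back=2 fwd=1
After 9 (visit(D)): cur=D back=3 fwd=0
After 10 (visit(L)): cur=L back=4 fwd=0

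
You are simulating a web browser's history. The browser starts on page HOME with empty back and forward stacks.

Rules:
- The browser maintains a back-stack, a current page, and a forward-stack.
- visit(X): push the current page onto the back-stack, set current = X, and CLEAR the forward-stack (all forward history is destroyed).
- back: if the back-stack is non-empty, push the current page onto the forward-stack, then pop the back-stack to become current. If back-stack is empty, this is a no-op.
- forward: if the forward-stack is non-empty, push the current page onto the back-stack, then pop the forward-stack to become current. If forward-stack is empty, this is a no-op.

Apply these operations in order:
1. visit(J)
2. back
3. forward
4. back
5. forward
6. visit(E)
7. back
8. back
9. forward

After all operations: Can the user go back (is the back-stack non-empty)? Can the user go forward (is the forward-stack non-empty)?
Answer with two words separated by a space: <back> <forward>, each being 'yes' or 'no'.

Answer: yes yes

Derivation:
After 1 (visit(J)): cur=J back=1 fwd=0
After 2 (back): cur=HOME back=0 fwd=1
After 3 (forward): cur=J back=1 fwd=0
After 4 (back): cur=HOME back=0 fwd=1
After 5 (forward): cur=J back=1 fwd=0
After 6 (visit(E)): cur=E back=2 fwd=0
After 7 (back): cur=J back=1 fwd=1
After 8 (back): cur=HOME back=0 fwd=2
After 9 (forward): cur=J back=1 fwd=1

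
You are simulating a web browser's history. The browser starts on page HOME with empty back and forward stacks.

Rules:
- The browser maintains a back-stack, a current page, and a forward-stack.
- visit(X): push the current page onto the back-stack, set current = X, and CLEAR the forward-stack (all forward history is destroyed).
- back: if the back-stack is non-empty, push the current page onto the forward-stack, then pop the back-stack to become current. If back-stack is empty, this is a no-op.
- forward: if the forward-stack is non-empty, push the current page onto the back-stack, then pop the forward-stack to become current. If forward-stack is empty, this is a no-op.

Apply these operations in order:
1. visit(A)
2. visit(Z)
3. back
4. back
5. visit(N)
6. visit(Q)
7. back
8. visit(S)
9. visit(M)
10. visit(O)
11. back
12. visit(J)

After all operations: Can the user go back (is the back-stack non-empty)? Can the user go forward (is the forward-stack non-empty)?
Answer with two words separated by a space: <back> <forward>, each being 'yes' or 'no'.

Answer: yes no

Derivation:
After 1 (visit(A)): cur=A back=1 fwd=0
After 2 (visit(Z)): cur=Z back=2 fwd=0
After 3 (back): cur=A back=1 fwd=1
After 4 (back): cur=HOME back=0 fwd=2
After 5 (visit(N)): cur=N back=1 fwd=0
After 6 (visit(Q)): cur=Q back=2 fwd=0
After 7 (back): cur=N back=1 fwd=1
After 8 (visit(S)): cur=S back=2 fwd=0
After 9 (visit(M)): cur=M back=3 fwd=0
After 10 (visit(O)): cur=O back=4 fwd=0
After 11 (back): cur=M back=3 fwd=1
After 12 (visit(J)): cur=J back=4 fwd=0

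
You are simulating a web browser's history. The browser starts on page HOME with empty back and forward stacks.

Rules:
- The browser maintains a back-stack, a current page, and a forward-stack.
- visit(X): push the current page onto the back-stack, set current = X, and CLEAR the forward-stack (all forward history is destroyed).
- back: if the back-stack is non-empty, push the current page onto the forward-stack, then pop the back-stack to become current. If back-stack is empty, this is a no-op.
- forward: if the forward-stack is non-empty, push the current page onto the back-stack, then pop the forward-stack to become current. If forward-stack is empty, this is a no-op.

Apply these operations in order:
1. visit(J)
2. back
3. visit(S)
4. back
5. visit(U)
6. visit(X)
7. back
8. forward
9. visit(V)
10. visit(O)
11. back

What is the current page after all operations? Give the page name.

Answer: V

Derivation:
After 1 (visit(J)): cur=J back=1 fwd=0
After 2 (back): cur=HOME back=0 fwd=1
After 3 (visit(S)): cur=S back=1 fwd=0
After 4 (back): cur=HOME back=0 fwd=1
After 5 (visit(U)): cur=U back=1 fwd=0
After 6 (visit(X)): cur=X back=2 fwd=0
After 7 (back): cur=U back=1 fwd=1
After 8 (forward): cur=X back=2 fwd=0
After 9 (visit(V)): cur=V back=3 fwd=0
After 10 (visit(O)): cur=O back=4 fwd=0
After 11 (back): cur=V back=3 fwd=1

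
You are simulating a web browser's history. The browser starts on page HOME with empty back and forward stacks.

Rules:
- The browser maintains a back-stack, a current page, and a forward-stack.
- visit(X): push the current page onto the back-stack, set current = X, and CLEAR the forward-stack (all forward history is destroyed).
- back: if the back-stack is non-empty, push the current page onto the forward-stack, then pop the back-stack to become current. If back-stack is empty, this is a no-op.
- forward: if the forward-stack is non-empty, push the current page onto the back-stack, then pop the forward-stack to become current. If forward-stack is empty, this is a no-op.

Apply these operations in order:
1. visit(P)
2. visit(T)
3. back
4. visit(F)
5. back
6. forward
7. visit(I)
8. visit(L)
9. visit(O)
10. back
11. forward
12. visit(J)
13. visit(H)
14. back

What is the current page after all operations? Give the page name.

Answer: J

Derivation:
After 1 (visit(P)): cur=P back=1 fwd=0
After 2 (visit(T)): cur=T back=2 fwd=0
After 3 (back): cur=P back=1 fwd=1
After 4 (visit(F)): cur=F back=2 fwd=0
After 5 (back): cur=P back=1 fwd=1
After 6 (forward): cur=F back=2 fwd=0
After 7 (visit(I)): cur=I back=3 fwd=0
After 8 (visit(L)): cur=L back=4 fwd=0
After 9 (visit(O)): cur=O back=5 fwd=0
After 10 (back): cur=L back=4 fwd=1
After 11 (forward): cur=O back=5 fwd=0
After 12 (visit(J)): cur=J back=6 fwd=0
After 13 (visit(H)): cur=H back=7 fwd=0
After 14 (back): cur=J back=6 fwd=1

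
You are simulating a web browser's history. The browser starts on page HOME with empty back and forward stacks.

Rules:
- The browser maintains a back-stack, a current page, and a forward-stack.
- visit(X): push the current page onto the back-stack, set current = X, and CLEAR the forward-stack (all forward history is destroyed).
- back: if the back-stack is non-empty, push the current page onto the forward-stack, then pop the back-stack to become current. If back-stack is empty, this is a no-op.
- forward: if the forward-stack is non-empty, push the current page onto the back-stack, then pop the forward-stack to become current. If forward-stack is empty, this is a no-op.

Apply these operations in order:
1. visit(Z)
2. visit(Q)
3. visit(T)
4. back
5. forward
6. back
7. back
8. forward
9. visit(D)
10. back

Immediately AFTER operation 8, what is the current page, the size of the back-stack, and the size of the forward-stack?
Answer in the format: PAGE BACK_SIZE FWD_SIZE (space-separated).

After 1 (visit(Z)): cur=Z back=1 fwd=0
After 2 (visit(Q)): cur=Q back=2 fwd=0
After 3 (visit(T)): cur=T back=3 fwd=0
After 4 (back): cur=Q back=2 fwd=1
After 5 (forward): cur=T back=3 fwd=0
After 6 (back): cur=Q back=2 fwd=1
After 7 (back): cur=Z back=1 fwd=2
After 8 (forward): cur=Q back=2 fwd=1

Q 2 1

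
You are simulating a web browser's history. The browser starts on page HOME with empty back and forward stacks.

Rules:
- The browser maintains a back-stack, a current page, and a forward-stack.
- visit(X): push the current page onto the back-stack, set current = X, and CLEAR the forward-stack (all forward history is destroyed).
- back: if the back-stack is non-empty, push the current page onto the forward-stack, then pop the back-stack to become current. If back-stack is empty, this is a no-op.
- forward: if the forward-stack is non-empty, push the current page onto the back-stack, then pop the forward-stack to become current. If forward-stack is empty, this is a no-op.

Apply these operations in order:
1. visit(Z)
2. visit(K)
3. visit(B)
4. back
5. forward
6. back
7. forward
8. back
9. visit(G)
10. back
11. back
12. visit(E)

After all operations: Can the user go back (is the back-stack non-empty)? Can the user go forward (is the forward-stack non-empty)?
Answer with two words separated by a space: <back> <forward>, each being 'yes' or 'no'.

Answer: yes no

Derivation:
After 1 (visit(Z)): cur=Z back=1 fwd=0
After 2 (visit(K)): cur=K back=2 fwd=0
After 3 (visit(B)): cur=B back=3 fwd=0
After 4 (back): cur=K back=2 fwd=1
After 5 (forward): cur=B back=3 fwd=0
After 6 (back): cur=K back=2 fwd=1
After 7 (forward): cur=B back=3 fwd=0
After 8 (back): cur=K back=2 fwd=1
After 9 (visit(G)): cur=G back=3 fwd=0
After 10 (back): cur=K back=2 fwd=1
After 11 (back): cur=Z back=1 fwd=2
After 12 (visit(E)): cur=E back=2 fwd=0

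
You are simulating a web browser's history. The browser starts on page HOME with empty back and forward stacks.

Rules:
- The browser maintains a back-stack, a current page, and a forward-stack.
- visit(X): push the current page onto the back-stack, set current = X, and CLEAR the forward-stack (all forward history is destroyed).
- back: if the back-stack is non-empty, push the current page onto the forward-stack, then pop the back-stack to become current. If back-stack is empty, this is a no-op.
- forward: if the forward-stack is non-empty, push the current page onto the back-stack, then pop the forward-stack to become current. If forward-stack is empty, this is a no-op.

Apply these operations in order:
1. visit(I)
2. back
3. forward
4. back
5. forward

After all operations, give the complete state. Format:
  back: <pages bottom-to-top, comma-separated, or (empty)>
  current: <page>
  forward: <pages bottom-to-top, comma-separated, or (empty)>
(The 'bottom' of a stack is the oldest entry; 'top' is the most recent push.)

Answer: back: HOME
current: I
forward: (empty)

Derivation:
After 1 (visit(I)): cur=I back=1 fwd=0
After 2 (back): cur=HOME back=0 fwd=1
After 3 (forward): cur=I back=1 fwd=0
After 4 (back): cur=HOME back=0 fwd=1
After 5 (forward): cur=I back=1 fwd=0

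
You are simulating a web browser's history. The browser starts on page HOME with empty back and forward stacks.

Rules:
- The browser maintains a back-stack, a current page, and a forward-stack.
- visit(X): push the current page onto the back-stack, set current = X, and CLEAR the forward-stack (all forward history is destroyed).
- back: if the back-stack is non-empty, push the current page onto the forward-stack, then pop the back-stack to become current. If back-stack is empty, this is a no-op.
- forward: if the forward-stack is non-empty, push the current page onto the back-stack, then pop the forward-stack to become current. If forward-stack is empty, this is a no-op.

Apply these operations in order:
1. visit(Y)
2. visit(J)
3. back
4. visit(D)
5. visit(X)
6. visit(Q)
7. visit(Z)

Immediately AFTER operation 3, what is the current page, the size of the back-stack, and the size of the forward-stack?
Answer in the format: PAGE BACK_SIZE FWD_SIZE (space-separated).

After 1 (visit(Y)): cur=Y back=1 fwd=0
After 2 (visit(J)): cur=J back=2 fwd=0
After 3 (back): cur=Y back=1 fwd=1

Y 1 1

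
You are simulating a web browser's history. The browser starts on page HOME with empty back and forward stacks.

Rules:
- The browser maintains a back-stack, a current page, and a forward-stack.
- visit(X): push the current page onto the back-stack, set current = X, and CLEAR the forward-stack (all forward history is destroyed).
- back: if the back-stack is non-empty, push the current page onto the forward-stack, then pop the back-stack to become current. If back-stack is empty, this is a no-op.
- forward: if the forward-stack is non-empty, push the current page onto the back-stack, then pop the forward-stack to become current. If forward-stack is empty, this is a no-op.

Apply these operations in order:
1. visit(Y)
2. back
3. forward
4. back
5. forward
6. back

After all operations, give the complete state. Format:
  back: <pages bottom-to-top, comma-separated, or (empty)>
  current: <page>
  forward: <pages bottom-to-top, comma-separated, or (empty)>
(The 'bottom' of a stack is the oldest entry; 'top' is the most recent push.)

After 1 (visit(Y)): cur=Y back=1 fwd=0
After 2 (back): cur=HOME back=0 fwd=1
After 3 (forward): cur=Y back=1 fwd=0
After 4 (back): cur=HOME back=0 fwd=1
After 5 (forward): cur=Y back=1 fwd=0
After 6 (back): cur=HOME back=0 fwd=1

Answer: back: (empty)
current: HOME
forward: Y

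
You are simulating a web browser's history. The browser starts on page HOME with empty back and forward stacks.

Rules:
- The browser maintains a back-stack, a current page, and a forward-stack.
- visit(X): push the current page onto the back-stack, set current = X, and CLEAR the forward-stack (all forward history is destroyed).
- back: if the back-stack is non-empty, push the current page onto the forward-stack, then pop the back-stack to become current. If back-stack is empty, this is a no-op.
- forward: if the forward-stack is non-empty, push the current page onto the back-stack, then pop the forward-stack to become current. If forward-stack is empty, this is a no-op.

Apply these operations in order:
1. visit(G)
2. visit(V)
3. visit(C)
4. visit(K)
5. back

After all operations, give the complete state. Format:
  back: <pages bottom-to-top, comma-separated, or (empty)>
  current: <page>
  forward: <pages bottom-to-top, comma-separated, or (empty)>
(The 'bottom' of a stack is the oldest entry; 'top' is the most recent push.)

After 1 (visit(G)): cur=G back=1 fwd=0
After 2 (visit(V)): cur=V back=2 fwd=0
After 3 (visit(C)): cur=C back=3 fwd=0
After 4 (visit(K)): cur=K back=4 fwd=0
After 5 (back): cur=C back=3 fwd=1

Answer: back: HOME,G,V
current: C
forward: K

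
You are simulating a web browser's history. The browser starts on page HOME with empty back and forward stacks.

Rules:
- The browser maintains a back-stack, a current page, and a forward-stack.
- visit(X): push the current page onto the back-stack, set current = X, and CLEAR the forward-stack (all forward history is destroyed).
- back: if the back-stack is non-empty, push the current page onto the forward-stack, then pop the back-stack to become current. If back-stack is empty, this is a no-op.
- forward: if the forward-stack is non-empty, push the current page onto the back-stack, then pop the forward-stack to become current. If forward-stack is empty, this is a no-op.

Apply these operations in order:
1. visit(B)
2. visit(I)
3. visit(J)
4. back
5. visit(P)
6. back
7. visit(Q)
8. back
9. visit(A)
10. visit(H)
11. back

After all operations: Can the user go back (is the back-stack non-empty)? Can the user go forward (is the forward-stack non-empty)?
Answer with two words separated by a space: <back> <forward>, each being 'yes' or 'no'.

After 1 (visit(B)): cur=B back=1 fwd=0
After 2 (visit(I)): cur=I back=2 fwd=0
After 3 (visit(J)): cur=J back=3 fwd=0
After 4 (back): cur=I back=2 fwd=1
After 5 (visit(P)): cur=P back=3 fwd=0
After 6 (back): cur=I back=2 fwd=1
After 7 (visit(Q)): cur=Q back=3 fwd=0
After 8 (back): cur=I back=2 fwd=1
After 9 (visit(A)): cur=A back=3 fwd=0
After 10 (visit(H)): cur=H back=4 fwd=0
After 11 (back): cur=A back=3 fwd=1

Answer: yes yes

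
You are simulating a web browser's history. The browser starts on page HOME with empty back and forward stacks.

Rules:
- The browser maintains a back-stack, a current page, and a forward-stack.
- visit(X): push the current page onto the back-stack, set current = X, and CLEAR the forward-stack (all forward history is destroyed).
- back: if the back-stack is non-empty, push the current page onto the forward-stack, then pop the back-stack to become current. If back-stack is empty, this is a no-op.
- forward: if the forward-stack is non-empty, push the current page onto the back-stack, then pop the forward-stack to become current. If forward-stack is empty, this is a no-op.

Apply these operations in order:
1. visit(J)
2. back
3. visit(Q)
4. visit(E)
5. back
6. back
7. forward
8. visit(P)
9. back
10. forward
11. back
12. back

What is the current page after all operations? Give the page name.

After 1 (visit(J)): cur=J back=1 fwd=0
After 2 (back): cur=HOME back=0 fwd=1
After 3 (visit(Q)): cur=Q back=1 fwd=0
After 4 (visit(E)): cur=E back=2 fwd=0
After 5 (back): cur=Q back=1 fwd=1
After 6 (back): cur=HOME back=0 fwd=2
After 7 (forward): cur=Q back=1 fwd=1
After 8 (visit(P)): cur=P back=2 fwd=0
After 9 (back): cur=Q back=1 fwd=1
After 10 (forward): cur=P back=2 fwd=0
After 11 (back): cur=Q back=1 fwd=1
After 12 (back): cur=HOME back=0 fwd=2

Answer: HOME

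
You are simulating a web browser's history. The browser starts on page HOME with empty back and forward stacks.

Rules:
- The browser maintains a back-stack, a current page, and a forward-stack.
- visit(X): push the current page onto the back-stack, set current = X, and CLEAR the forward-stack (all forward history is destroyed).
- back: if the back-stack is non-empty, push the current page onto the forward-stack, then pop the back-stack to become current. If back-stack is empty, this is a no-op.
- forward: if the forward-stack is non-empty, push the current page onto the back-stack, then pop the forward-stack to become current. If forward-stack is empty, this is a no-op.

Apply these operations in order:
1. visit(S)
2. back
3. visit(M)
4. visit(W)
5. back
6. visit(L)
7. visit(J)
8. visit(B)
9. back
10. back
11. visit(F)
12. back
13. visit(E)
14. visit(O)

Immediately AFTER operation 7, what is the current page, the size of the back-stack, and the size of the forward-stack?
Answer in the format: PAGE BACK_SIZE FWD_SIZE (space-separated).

After 1 (visit(S)): cur=S back=1 fwd=0
After 2 (back): cur=HOME back=0 fwd=1
After 3 (visit(M)): cur=M back=1 fwd=0
After 4 (visit(W)): cur=W back=2 fwd=0
After 5 (back): cur=M back=1 fwd=1
After 6 (visit(L)): cur=L back=2 fwd=0
After 7 (visit(J)): cur=J back=3 fwd=0

J 3 0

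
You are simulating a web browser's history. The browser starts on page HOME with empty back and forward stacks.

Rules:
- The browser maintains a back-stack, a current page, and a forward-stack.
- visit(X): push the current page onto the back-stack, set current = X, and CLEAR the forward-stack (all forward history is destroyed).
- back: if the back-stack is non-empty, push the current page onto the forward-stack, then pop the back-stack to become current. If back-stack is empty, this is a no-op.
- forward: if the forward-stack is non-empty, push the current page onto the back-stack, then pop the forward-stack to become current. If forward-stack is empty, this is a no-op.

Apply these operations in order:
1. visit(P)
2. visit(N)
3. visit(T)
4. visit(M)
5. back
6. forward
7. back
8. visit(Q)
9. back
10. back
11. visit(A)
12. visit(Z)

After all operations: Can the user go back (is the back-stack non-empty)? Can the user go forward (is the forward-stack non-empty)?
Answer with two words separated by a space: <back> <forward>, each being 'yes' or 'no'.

After 1 (visit(P)): cur=P back=1 fwd=0
After 2 (visit(N)): cur=N back=2 fwd=0
After 3 (visit(T)): cur=T back=3 fwd=0
After 4 (visit(M)): cur=M back=4 fwd=0
After 5 (back): cur=T back=3 fwd=1
After 6 (forward): cur=M back=4 fwd=0
After 7 (back): cur=T back=3 fwd=1
After 8 (visit(Q)): cur=Q back=4 fwd=0
After 9 (back): cur=T back=3 fwd=1
After 10 (back): cur=N back=2 fwd=2
After 11 (visit(A)): cur=A back=3 fwd=0
After 12 (visit(Z)): cur=Z back=4 fwd=0

Answer: yes no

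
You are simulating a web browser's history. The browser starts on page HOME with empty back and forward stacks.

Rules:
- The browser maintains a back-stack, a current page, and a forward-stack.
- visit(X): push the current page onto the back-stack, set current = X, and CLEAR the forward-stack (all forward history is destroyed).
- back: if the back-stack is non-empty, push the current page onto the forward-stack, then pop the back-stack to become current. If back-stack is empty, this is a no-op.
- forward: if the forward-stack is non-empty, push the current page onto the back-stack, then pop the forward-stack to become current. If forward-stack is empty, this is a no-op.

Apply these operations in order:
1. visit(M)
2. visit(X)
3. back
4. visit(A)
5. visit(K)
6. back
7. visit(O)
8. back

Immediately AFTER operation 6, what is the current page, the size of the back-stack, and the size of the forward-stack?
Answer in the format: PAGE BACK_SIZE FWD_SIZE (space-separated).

After 1 (visit(M)): cur=M back=1 fwd=0
After 2 (visit(X)): cur=X back=2 fwd=0
After 3 (back): cur=M back=1 fwd=1
After 4 (visit(A)): cur=A back=2 fwd=0
After 5 (visit(K)): cur=K back=3 fwd=0
After 6 (back): cur=A back=2 fwd=1

A 2 1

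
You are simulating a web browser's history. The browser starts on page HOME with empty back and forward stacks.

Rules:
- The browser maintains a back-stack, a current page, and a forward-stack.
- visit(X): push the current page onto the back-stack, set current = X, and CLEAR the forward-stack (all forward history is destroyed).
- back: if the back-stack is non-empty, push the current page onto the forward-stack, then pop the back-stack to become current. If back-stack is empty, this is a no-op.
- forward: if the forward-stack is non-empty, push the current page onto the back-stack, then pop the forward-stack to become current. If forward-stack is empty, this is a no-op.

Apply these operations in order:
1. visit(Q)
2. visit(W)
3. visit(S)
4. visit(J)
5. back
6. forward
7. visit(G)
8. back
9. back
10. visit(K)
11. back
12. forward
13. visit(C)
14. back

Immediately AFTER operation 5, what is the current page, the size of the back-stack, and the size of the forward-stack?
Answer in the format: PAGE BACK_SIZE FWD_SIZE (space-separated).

After 1 (visit(Q)): cur=Q back=1 fwd=0
After 2 (visit(W)): cur=W back=2 fwd=0
After 3 (visit(S)): cur=S back=3 fwd=0
After 4 (visit(J)): cur=J back=4 fwd=0
After 5 (back): cur=S back=3 fwd=1

S 3 1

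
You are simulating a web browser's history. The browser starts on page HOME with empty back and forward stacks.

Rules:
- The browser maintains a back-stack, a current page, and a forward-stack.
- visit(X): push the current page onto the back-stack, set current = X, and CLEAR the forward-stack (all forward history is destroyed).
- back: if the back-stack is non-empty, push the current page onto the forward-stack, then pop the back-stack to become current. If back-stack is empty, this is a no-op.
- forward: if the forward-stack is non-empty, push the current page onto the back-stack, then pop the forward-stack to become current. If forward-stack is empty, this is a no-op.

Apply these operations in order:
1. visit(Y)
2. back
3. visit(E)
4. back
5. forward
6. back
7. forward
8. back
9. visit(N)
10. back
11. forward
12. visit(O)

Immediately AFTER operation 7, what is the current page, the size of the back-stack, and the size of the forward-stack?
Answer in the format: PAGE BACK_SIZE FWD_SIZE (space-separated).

After 1 (visit(Y)): cur=Y back=1 fwd=0
After 2 (back): cur=HOME back=0 fwd=1
After 3 (visit(E)): cur=E back=1 fwd=0
After 4 (back): cur=HOME back=0 fwd=1
After 5 (forward): cur=E back=1 fwd=0
After 6 (back): cur=HOME back=0 fwd=1
After 7 (forward): cur=E back=1 fwd=0

E 1 0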